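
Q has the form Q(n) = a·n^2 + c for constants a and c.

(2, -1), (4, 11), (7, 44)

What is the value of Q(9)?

76

From Q(2) = -1 and Q(4) = 11: 4a + c = -1 and 16a + c = 11.
Subtracting: 12a = 12, so a = 1; then c = -1 − 1·4 = -5.
So Q(n) = 1n² − 5, and Q(9) = 76.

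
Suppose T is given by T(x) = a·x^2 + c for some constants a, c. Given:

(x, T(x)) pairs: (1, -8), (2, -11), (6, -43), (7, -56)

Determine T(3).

-16

From T(1) = -8 and T(2) = -11: 1a + c = -8 and 4a + c = -11.
Subtracting: 3a = -3, so a = -1; then c = -8 − (-1)·1 = -7.
So T(x) = -1x² − 7, and T(3) = -16.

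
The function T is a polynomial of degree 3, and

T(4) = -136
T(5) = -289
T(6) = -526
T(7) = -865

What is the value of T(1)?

-1

Write T(n) = an³ + bn² + cn + d; the 4 given values yield a linear system in the 4 coefficients.
Solving, T(n) = -3n³ + 3n² + 3n - 4.
Then T(1) = -1.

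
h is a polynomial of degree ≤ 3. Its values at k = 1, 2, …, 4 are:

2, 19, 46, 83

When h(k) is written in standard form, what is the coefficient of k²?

First differences: 17, 27, 37. Second differences: 10, 10.
Level-2 differences are constant, so h has degree 2.
Fitting a degree-2 polynomial gives h(k) = 5k² + 2k - 5.
The coefficient of k² is 5.

5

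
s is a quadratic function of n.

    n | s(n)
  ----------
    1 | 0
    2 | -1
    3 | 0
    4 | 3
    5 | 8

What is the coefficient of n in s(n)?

First differences: -1, 1, 3, 5. Second differences: 2, 2, 2.
Level-2 differences are constant, so s has degree 2.
Fitting a degree-2 polynomial gives s(n) = n² - 4n + 3.
The coefficient of n is -4.

-4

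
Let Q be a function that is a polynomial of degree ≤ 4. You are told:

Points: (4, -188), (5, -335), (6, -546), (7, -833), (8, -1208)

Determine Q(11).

-2981

Write Q(m) = am^4 + bm³ + cm² + dm + e; the 5 given values yield a linear system in the 5 coefficients.
Solving, the leading coefficient vanishes, and Q(m) = -2m³ - 2m² - 7m.
Then Q(11) = -2981.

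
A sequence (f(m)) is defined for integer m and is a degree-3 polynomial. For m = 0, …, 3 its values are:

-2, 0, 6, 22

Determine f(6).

190

Write f(m) = am³ + bm² + cm + d; the 4 given values yield a linear system in the 4 coefficients.
Solving, f(m) = m³ - m² + 2m - 2.
Then f(6) = 190.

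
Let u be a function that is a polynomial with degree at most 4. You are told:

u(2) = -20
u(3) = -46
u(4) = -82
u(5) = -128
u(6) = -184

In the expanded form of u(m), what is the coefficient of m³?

First differences: -26, -36, -46, -56. Second differences: -10, -10, -10.
Level-2 differences are constant, so u has degree 2.
Fitting a degree-2 polynomial gives u(m) = -5m² - m + 2.
The coefficient of m³ is 0.

0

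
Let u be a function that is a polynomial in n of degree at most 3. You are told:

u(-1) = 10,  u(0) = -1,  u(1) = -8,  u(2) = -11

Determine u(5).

First differences: -11, -7, -3. Second differences: 4, 4.
Level-2 differences are constant, so u has degree 2.
Fitting a degree-2 polynomial gives u(n) = 2n² - 9n - 1.
Then u(5) = 4.

4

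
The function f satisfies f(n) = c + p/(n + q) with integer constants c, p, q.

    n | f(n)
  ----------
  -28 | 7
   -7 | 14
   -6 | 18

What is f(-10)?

10

(f(n) − c)(n + q) = p for each data point; the three points give a linear system in c and q, then p follows.
Solving: c = 6, q = 4, p = -24, so f(n) = 6 − 24/(n + 4).
Then f(-10) = 6 − 24/(-6) = 10.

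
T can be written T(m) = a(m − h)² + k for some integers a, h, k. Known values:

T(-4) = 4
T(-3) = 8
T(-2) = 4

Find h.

First differences 4, -4; second difference -8 = 2a, so a = -4.
Expanding, the m-coefficient is −2ah = 8h; matching it to the data gives h = -3, and then k = 8.
So T(m) = -4(m + 3)² + 8.
Hence h = -3.

-3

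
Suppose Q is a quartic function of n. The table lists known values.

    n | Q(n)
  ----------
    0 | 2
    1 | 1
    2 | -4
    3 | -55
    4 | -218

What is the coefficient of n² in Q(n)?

Write Q(n) = an^4 + bn³ + cn² + dn + e; the 5 given values yield a linear system in the 5 coefficients.
Solving, Q(n) = -n^4 - n³ + 8n² - 7n + 2.
The coefficient of n² is 8.

8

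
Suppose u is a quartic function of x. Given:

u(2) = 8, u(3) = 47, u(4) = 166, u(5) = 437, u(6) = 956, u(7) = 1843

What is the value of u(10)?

Write u(x) = ax^4 + bx³ + cx² + dx + e; the 6 given values yield a linear system in the 5 coefficients.
Solving, u(x) = x^4 - 2x³ + 3x² - 3x + 2.
Then u(10) = 8272.

8272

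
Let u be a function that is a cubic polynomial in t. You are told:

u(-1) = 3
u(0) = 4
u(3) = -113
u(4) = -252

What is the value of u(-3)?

Write u(t) = at³ + bt² + ct + d; the 4 given values yield a linear system in the 4 coefficients.
Solving, u(t) = -3t³ - 4t² + 4.
Then u(-3) = 49.

49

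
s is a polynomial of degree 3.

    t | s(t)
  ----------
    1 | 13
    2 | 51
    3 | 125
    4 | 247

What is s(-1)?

Write s(t) = at³ + bt² + ct + d; the 4 given values yield a linear system in the 4 coefficients.
Solving, s(t) = 2t³ + 6t² + 6t - 1.
Then s(-1) = -3.

-3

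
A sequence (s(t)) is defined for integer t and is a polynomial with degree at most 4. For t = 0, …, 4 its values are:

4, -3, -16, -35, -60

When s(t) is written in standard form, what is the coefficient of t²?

Write s(t) = at^4 + bt³ + ct² + dt + e; the 5 given values yield a linear system in the 5 coefficients.
Solving, the top 2 coefficients vanish, and s(t) = -3t² - 4t + 4.
The coefficient of t² is -3.

-3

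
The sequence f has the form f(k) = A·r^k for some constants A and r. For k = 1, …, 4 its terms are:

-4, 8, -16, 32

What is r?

-2

Consecutive ratio: 8/(-4) = -2, and -16/8 = -2, so r = -2.
Then A·(-2)^1 = -4 gives A = 2, and f(k) = 2·(-2)^k.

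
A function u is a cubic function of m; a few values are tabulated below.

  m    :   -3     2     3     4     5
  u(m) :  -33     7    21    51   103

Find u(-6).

-249

Write u(m) = am³ + bm² + cm + d; the 5 given values yield a linear system in the 4 coefficients.
Solving, u(m) = m³ - m² + 3.
Then u(-6) = -249.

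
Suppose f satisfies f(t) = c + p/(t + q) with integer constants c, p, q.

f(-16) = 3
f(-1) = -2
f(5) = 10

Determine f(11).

6

(f(t) − c)(t + q) = p for each data point; the three points give a linear system in c and q, then p follows.
Solving: c = 4, q = -2, p = 18, so f(t) = 4 + 18/(t − 2).
Then f(11) = 4 + 18/9 = 6.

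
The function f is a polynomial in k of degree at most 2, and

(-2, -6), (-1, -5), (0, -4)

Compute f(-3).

-7

First differences: 1, 1.
Level-1 differences are constant, so f has degree 1.
Fitting a degree-1 polynomial gives f(k) = k - 4.
Then f(-3) = -7.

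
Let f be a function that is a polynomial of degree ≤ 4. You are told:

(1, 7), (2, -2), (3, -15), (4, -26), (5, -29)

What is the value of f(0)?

Write f(m) = am^4 + bm³ + cm² + dm + e; the 5 given values yield a linear system in the 5 coefficients.
Solving, the leading coefficient vanishes, and f(m) = m³ - 8m² + 8m + 6.
Then f(0) = 6.

6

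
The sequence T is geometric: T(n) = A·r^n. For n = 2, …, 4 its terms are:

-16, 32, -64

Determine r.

-2

Consecutive ratio: 32/(-16) = -2, and -64/32 = -2, so r = -2.
Then A·(-2)^2 = -16 gives A = -4, and T(n) = -4·(-2)^n.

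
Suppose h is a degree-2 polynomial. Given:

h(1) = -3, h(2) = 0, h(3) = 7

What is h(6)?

Write h(t) = at² + bt + c; the 3 given values yield a linear system in the 3 coefficients.
Solving, h(t) = 2t² - 3t - 2.
Then h(6) = 52.

52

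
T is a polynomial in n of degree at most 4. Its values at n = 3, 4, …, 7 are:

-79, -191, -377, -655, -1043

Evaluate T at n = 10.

-3047

First differences: -112, -186, -278, -388. Second differences: -74, -92, -110. Third differences: -18, -18.
Level-3 differences are constant, so T has degree 3.
Fitting a degree-3 polynomial gives T(n) = -3n³ - n² + 6n - 7.
Then T(10) = -3047.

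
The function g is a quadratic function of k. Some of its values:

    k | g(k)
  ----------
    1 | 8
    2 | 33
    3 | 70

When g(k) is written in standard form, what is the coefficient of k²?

6

Write g(k) = ak² + bk + c; the 3 given values yield a linear system in the 3 coefficients.
Solving, g(k) = 6k² + 7k - 5.
The coefficient of k² is 6.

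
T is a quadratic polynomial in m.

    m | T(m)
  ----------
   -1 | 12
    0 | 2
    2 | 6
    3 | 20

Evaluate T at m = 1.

Write T(m) = am² + bm + c; the 4 given values yield a linear system in the 3 coefficients.
Solving, T(m) = 4m² - 6m + 2.
Then T(1) = 0.

0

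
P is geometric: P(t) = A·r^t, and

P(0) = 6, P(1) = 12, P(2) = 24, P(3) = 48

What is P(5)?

Consecutive ratio: 12/6 = 2, and 24/12 = 2, so r = 2.
Then A·2^0 = 6 gives A = 6, and P(t) = 6·2^t.
P(5) = 6·2^5 = 192.

192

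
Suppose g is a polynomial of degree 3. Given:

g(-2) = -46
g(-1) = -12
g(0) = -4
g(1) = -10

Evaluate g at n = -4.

-240

Write g(n) = an³ + bn² + cn + d; the 4 given values yield a linear system in the 4 coefficients.
Solving, g(n) = 2n³ - 7n² - n - 4.
Then g(-4) = -240.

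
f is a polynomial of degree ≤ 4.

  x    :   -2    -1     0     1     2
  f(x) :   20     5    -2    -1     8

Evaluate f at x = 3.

25

Write f(x) = ax^4 + bx³ + cx² + dx + e; the 5 given values yield a linear system in the 5 coefficients.
Solving, the top 2 coefficients vanish, and f(x) = 4x² - 3x - 2.
Then f(3) = 25.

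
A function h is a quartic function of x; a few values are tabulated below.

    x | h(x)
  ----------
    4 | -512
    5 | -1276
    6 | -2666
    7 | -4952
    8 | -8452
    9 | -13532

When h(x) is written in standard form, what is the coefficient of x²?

4

First differences: -764, -1390, -2286, -3500, -5080. Second differences: -626, -896, -1214, -1580. Third differences: -270, -318, -366. Fourth differences: -48, -48.
Level-4 differences are constant, so h has degree 4.
Fitting a degree-4 polynomial gives h(x) = -2x^4 - x³ + 4x² - x + 4.
The coefficient of x² is 4.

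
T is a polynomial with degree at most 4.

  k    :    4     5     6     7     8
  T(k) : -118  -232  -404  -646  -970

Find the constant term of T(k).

First differences: -114, -172, -242, -324. Second differences: -58, -70, -82. Third differences: -12, -12.
Level-3 differences are constant, so T has degree 3.
Fitting a degree-3 polynomial gives T(k) = -2k³ + k² - k - 2.
The constant term is T(0) = -2.

-2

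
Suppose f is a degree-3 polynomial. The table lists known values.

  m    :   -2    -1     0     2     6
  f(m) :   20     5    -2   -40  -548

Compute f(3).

-95

Write f(m) = am³ + bm² + cm + d; the 5 given values yield a linear system in the 4 coefficients.
Solving, f(m) = -2m³ - 2m² - 7m - 2.
Then f(3) = -95.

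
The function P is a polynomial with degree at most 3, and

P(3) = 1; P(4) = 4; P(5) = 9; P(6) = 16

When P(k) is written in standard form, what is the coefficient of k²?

1

First differences: 3, 5, 7. Second differences: 2, 2.
Level-2 differences are constant, so P has degree 2.
Fitting a degree-2 polynomial gives P(k) = k² - 4k + 4.
The coefficient of k² is 1.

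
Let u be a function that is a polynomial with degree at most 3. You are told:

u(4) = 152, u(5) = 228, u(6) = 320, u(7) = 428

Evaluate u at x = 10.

848

First differences: 76, 92, 108. Second differences: 16, 16.
Level-2 differences are constant, so u has degree 2.
Fitting a degree-2 polynomial gives u(x) = 8x² + 4x + 8.
Then u(10) = 848.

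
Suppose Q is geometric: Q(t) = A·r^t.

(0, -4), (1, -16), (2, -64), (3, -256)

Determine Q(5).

Consecutive ratio: -16/(-4) = 4, and -64/(-16) = 4, so r = 4.
Then A·4^0 = -4 gives A = -4, and Q(t) = -4·4^t.
Q(5) = -4·4^5 = -4096.

-4096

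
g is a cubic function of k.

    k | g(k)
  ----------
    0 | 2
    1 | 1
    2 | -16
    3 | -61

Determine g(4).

-146

Write g(k) = ak³ + bk² + ck + d; the 4 given values yield a linear system in the 4 coefficients.
Solving, g(k) = -2k³ - 2k² + 3k + 2.
Then g(4) = -146.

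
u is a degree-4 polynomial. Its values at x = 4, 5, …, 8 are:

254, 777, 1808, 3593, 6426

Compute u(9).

Write u(x) = ax^4 + bx³ + cx² + dx + e; the 5 given values yield a linear system in the 5 coefficients.
Solving, u(x) = 2x^4 - 3x³ - 3x² - 5x + 2.
Then u(9) = 10649.

10649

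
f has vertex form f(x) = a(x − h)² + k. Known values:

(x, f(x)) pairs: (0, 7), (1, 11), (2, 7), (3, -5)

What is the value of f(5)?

First differences 4, -4, -12; second difference -8 = 2a, so a = -4.
Expanding, the x-coefficient is −2ah = 8h; matching it to the data gives h = 1, and then k = 11.
So f(x) = -4(x − 1)² + 11.
f(5) = -4·4² + 11 = -53.

-53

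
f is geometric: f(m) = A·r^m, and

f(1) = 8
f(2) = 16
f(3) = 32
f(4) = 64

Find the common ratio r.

2

Consecutive ratio: 16/8 = 2, and 32/16 = 2, so r = 2.
Then A·2^1 = 8 gives A = 4, and f(m) = 4·2^m.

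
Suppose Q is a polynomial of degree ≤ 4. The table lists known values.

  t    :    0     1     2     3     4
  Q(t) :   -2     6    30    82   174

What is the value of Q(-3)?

First differences: 8, 24, 52, 92. Second differences: 16, 28, 40. Third differences: 12, 12.
Level-3 differences are constant, so Q has degree 3.
Fitting a degree-3 polynomial gives Q(t) = 2t³ + 2t² + 4t - 2.
Then Q(-3) = -50.

-50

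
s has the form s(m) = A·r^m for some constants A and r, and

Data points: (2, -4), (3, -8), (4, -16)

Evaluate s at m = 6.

Consecutive ratio: -8/(-4) = 2, and -16/(-8) = 2, so r = 2.
Then A·2^2 = -4 gives A = -1, and s(m) = -1·2^m.
s(6) = -1·2^6 = -64.

-64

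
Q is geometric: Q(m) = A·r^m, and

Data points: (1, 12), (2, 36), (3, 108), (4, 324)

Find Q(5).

Consecutive ratio: 36/12 = 3, and 108/36 = 3, so r = 3.
Then A·3^1 = 12 gives A = 4, and Q(m) = 4·3^m.
Q(5) = 4·3^5 = 972.

972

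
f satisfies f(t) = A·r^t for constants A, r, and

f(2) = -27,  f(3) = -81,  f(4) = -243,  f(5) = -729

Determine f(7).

-6561

Consecutive ratio: -81/(-27) = 3, and -243/(-81) = 3, so r = 3.
Then A·3^2 = -27 gives A = -3, and f(t) = -3·3^t.
f(7) = -3·3^7 = -6561.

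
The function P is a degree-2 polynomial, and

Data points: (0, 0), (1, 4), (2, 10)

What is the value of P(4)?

Write P(n) = an² + bn + c; the 3 given values yield a linear system in the 3 coefficients.
Solving, P(n) = n² + 3n.
Then P(4) = 28.

28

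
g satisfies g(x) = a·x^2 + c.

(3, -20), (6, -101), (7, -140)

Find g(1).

From g(3) = -20 and g(6) = -101: 9a + c = -20 and 36a + c = -101.
Subtracting: 27a = -81, so a = -3; then c = -20 − (-3)·9 = 7.
So g(x) = -3x² + 7, and g(1) = 4.

4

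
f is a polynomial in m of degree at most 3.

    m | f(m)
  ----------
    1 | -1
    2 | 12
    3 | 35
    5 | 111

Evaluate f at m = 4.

68

Write f(m) = am³ + bm² + cm + d; the 4 given values yield a linear system in the 4 coefficients.
Solving, the leading coefficient vanishes, and f(m) = 5m² - 2m - 4.
Then f(4) = 68.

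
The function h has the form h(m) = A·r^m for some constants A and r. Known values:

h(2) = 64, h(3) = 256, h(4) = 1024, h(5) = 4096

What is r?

Consecutive ratio: 256/64 = 4, and 1024/256 = 4, so r = 4.
Then A·4^2 = 64 gives A = 4, and h(m) = 4·4^m.

4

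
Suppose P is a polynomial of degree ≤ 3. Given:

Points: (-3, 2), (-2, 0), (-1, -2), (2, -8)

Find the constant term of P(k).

Write P(k) = ak³ + bk² + ck + d; the 4 given values yield a linear system in the 4 coefficients.
Solving, the top 2 coefficients vanish, and P(k) = -2k - 4.
The constant term is P(0) = -4.

-4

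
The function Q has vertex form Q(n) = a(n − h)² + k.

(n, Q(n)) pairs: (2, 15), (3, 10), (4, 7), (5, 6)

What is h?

First differences -5, -3, -1; second difference 2 = 2a, so a = 1.
Expanding, the n-coefficient is −2ah = -2h; matching it to the data gives h = 5, and then k = 6.
So Q(n) = 1(n − 5)² + 6.
Hence h = 5.

5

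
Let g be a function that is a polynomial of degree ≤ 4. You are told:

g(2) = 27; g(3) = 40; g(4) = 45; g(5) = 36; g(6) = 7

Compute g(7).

-48

First differences: 13, 5, -9, -29. Second differences: -8, -14, -20. Third differences: -6, -6.
Level-3 differences are constant, so g has degree 3.
Fitting a degree-3 polynomial gives g(m) = -m³ + 5m² + 7m + 1.
Then g(7) = -48.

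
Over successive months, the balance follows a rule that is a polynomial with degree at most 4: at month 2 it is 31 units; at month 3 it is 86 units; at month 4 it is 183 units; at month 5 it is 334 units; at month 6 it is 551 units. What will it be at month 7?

846

Write the value at t as f(t).
Write f(t) = at^4 + bt³ + ct² + dt + e; the 5 given values yield a linear system in the 5 coefficients.
Solving, the leading coefficient vanishes, and f(t) = 2t³ + 3t² + 2t - 1.
Then f(7) = 846.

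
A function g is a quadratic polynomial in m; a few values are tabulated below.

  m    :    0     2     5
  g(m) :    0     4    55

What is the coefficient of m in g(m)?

Write g(m) = am² + bm + c; the 3 given values yield a linear system in the 3 coefficients.
Solving, g(m) = 3m² - 4m.
The coefficient of m is -4.

-4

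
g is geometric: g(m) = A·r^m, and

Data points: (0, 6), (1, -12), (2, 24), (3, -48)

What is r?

Consecutive ratio: -12/6 = -2, and 24/(-12) = -2, so r = -2.
Then A·(-2)^0 = 6 gives A = 6, and g(m) = 6·(-2)^m.

-2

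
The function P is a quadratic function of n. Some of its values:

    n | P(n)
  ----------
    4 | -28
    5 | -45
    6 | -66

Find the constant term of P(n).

Write P(n) = an² + bn + c; the 3 given values yield a linear system in the 3 coefficients.
Solving, P(n) = -2n² + n.
The constant term is P(0) = 0.

0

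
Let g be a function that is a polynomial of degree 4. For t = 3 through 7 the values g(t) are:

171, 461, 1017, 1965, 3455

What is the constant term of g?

-3

Write g(t) = at^4 + bt³ + ct² + dt + e; the 5 given values yield a linear system in the 5 coefficients.
Solving, g(t) = t^4 + 3t³ + 4t - 3.
The constant term is g(0) = -3.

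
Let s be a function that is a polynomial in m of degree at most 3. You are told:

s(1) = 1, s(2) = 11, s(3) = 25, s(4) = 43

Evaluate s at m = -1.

First differences: 10, 14, 18. Second differences: 4, 4.
Level-2 differences are constant, so s has degree 2.
Fitting a degree-2 polynomial gives s(m) = 2m² + 4m - 5.
Then s(-1) = -7.

-7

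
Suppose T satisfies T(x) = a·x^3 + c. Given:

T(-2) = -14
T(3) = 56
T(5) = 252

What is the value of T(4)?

130

From T(-2) = -14 and T(3) = 56: -8a + c = -14 and 27a + c = 56.
Subtracting: 35a = 70, so a = 2; then c = -14 − 2·(-8) = 2.
So T(x) = 2x³ + 2, and T(4) = 130.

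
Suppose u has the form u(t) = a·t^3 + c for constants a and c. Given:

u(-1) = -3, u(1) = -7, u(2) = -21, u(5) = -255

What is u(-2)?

From u(-1) = -3 and u(1) = -7: -1a + c = -3 and 1a + c = -7.
Subtracting: 2a = -4, so a = -2; then c = -3 − (-2)·(-1) = -5.
So u(t) = -2t³ − 5, and u(-2) = 11.

11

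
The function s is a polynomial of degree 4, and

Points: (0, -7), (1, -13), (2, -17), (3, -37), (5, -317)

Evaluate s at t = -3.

-157

Write s(t) = at^4 + bt³ + ct² + dt + e; the 5 given values yield a linear system in the 5 coefficients.
Solving, s(t) = -t^4 + 3t³ - t² - 7t - 7.
Then s(-3) = -157.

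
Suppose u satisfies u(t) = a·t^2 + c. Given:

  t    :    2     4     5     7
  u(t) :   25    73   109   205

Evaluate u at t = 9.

333

From u(2) = 25 and u(4) = 73: 4a + c = 25 and 16a + c = 73.
Subtracting: 12a = 48, so a = 4; then c = 25 − 4·4 = 9.
So u(t) = 4t² + 9, and u(9) = 333.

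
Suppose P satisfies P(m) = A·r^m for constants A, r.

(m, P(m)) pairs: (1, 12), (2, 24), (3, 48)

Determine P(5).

192

Consecutive ratio: 24/12 = 2, and 48/24 = 2, so r = 2.
Then A·2^1 = 12 gives A = 6, and P(m) = 6·2^m.
P(5) = 6·2^5 = 192.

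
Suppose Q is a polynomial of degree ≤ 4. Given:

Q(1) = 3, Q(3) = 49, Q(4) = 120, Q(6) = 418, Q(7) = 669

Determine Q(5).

Write Q(n) = an^4 + bn³ + cn² + dn + e; the 5 given values yield a linear system in the 5 coefficients.
Solving, the leading coefficient vanishes, and Q(n) = 2n³ - 3n + 4.
Then Q(5) = 239.

239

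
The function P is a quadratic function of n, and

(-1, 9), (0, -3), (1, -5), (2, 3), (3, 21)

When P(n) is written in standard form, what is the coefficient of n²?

5

First differences: -12, -2, 8, 18. Second differences: 10, 10, 10.
Level-2 differences are constant, so P has degree 2.
Fitting a degree-2 polynomial gives P(n) = 5n² - 7n - 3.
The coefficient of n² is 5.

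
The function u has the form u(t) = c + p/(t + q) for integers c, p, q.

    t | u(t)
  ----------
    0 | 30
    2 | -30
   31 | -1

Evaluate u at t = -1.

15

(u(t) − c)(t + q) = p for each data point; the three points give a linear system in c and q, then p follows.
Solving: c = 0, q = -1, p = -30, so u(t) = -30/(t − 1).
Then u(-1) = 0 − 30/(-2) = 15.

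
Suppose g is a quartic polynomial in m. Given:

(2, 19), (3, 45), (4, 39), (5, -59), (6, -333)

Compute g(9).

-3411

Write g(m) = am^4 + bm³ + cm² + dm + e; the 5 given values yield a linear system in the 5 coefficients.
Solving, g(m) = -m^4 + 4m³ + 3m² - 9.
Then g(9) = -3411.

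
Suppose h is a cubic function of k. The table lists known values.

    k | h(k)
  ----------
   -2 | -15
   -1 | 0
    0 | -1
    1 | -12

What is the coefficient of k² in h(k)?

Write h(k) = ak³ + bk² + ck + d; the 4 given values yield a linear system in the 4 coefficients.
Solving, h(k) = k³ - 5k² - 7k - 1.
The coefficient of k² is -5.

-5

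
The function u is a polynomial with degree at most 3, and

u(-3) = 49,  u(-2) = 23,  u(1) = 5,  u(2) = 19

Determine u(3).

43

Write u(t) = at³ + bt² + ct + d; the 4 given values yield a linear system in the 4 coefficients.
Solving, the leading coefficient vanishes, and u(t) = 5t² - t + 1.
Then u(3) = 43.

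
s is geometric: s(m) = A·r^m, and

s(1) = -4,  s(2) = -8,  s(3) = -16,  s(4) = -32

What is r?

2

Consecutive ratio: -8/(-4) = 2, and -16/(-8) = 2, so r = 2.
Then A·2^1 = -4 gives A = -2, and s(m) = -2·2^m.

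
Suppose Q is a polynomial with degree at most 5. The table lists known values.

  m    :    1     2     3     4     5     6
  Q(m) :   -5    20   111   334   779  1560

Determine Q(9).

First differences: 25, 91, 223, 445, 781. Second differences: 66, 132, 222, 336. Third differences: 66, 90, 114. Fourth differences: 24, 24.
Level-4 differences are constant, so Q has degree 4.
Fitting a degree-4 polynomial gives Q(m) = m^4 + m³ + 2m² - 3m - 6.
Then Q(9) = 7419.

7419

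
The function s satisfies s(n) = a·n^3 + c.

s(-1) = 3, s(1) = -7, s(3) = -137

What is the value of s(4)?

-322

From s(-1) = 3 and s(1) = -7: -1a + c = 3 and 1a + c = -7.
Subtracting: 2a = -10, so a = -5; then c = 3 − (-5)·(-1) = -2.
So s(n) = -5n³ − 2, and s(4) = -322.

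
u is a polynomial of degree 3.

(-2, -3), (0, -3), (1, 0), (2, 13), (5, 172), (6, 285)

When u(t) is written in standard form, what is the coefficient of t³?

Write u(t) = at³ + bt² + ct + d; the 6 given values yield a linear system in the 4 coefficients.
Solving, u(t) = t³ + 2t² - 3.
The coefficient of t³ is 1.

1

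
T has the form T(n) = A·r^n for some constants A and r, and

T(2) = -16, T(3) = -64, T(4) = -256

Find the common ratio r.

Consecutive ratio: -64/(-16) = 4, and -256/(-64) = 4, so r = 4.
Then A·4^2 = -16 gives A = -1, and T(n) = -1·4^n.

4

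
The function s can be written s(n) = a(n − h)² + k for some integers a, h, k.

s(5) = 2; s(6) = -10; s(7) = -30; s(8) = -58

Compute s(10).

-138

First differences -12, -20, -28; second difference -8 = 2a, so a = -4.
Expanding, the n-coefficient is −2ah = 8h; matching it to the data gives h = 4, and then k = 6.
So s(n) = -4(n − 4)² + 6.
s(10) = -4·6² + 6 = -138.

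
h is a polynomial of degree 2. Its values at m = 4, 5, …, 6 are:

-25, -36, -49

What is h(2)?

Write h(m) = am² + bm + c; the 3 given values yield a linear system in the 3 coefficients.
Solving, h(m) = -m² - 2m - 1.
Then h(2) = -9.

-9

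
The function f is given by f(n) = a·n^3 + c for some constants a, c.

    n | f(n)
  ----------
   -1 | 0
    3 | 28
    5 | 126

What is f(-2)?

-7

From f(-1) = 0 and f(3) = 28: -1a + c = 0 and 27a + c = 28.
Subtracting: 28a = 28, so a = 1; then c = 0 − 1·(-1) = 1.
So f(n) = 1n³ + 1, and f(-2) = -7.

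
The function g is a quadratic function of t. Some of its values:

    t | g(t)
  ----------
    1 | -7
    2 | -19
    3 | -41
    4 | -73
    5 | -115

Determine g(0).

First differences: -12, -22, -32, -42. Second differences: -10, -10, -10.
Level-2 differences are constant, so g has degree 2.
Fitting a degree-2 polynomial gives g(t) = -5t² + 3t - 5.
Then g(0) = -5.

-5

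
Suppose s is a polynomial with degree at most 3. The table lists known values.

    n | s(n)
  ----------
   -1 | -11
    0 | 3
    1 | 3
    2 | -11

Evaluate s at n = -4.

First differences: 14, 0, -14. Second differences: -14, -14.
Level-2 differences are constant, so s has degree 2.
Fitting a degree-2 polynomial gives s(n) = -7n² + 7n + 3.
Then s(-4) = -137.

-137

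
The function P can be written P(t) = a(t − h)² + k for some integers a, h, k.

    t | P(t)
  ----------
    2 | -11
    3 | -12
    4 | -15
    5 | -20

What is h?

First differences -1, -3, -5; second difference -2 = 2a, so a = -1.
Expanding, the t-coefficient is −2ah = 2h; matching it to the data gives h = 2, and then k = -11.
So P(t) = -1(t − 2)² − 11.
Hence h = 2.

2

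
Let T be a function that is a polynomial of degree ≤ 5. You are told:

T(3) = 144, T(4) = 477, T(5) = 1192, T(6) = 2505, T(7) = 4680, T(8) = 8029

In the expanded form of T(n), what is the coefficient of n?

First differences: 333, 715, 1313, 2175, 3349. Second differences: 382, 598, 862, 1174. Third differences: 216, 264, 312. Fourth differences: 48, 48.
Level-4 differences are constant, so T has degree 4.
Fitting a degree-4 polynomial gives T(n) = 2n^4 - 3n² + 4n - 3.
The coefficient of n is 4.

4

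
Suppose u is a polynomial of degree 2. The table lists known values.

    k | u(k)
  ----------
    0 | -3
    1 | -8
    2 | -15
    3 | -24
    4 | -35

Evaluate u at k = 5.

-48

Write u(k) = ak² + bk + c; the 5 given values yield a linear system in the 3 coefficients.
Solving, u(k) = -k² - 4k - 3.
Then u(5) = -48.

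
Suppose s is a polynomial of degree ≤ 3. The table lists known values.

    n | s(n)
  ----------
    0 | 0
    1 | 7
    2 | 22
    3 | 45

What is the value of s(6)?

Write s(n) = an³ + bn² + cn + d; the 4 given values yield a linear system in the 4 coefficients.
Solving, the leading coefficient vanishes, and s(n) = 4n² + 3n.
Then s(6) = 162.

162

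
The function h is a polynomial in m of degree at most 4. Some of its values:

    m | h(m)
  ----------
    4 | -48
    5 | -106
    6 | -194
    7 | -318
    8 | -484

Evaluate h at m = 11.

-1294

First differences: -58, -88, -124, -166. Second differences: -30, -36, -42. Third differences: -6, -6.
Level-3 differences are constant, so h has degree 3.
Fitting a degree-3 polynomial gives h(m) = -m³ + 3m + 4.
Then h(11) = -1294.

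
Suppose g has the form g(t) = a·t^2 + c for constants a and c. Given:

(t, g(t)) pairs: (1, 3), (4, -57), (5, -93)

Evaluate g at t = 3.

-29

From g(1) = 3 and g(4) = -57: 1a + c = 3 and 16a + c = -57.
Subtracting: 15a = -60, so a = -4; then c = 3 − (-4)·1 = 7.
So g(t) = -4t² + 7, and g(3) = -29.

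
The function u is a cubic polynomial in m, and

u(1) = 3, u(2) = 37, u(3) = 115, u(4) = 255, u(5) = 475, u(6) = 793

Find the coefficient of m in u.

First differences: 34, 78, 140, 220, 318. Second differences: 44, 62, 80, 98. Third differences: 18, 18, 18.
Level-3 differences are constant, so u has degree 3.
Fitting a degree-3 polynomial gives u(m) = 3m³ + 4m² + m - 5.
The coefficient of m is 1.

1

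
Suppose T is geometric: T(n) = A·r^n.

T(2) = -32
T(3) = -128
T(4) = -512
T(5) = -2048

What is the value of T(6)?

Consecutive ratio: -128/(-32) = 4, and -512/(-128) = 4, so r = 4.
Then A·4^2 = -32 gives A = -2, and T(n) = -2·4^n.
T(6) = -2·4^6 = -8192.

-8192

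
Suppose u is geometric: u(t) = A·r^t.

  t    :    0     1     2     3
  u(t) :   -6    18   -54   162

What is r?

Consecutive ratio: 18/(-6) = -3, and -54/18 = -3, so r = -3.
Then A·(-3)^0 = -6 gives A = -6, and u(t) = -6·(-3)^t.

-3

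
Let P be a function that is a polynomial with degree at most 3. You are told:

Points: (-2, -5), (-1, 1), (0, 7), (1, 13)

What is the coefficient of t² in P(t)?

Write P(t) = at³ + bt² + ct + d; the 4 given values yield a linear system in the 4 coefficients.
Solving, the top 2 coefficients vanish, and P(t) = 6t + 7.
The coefficient of t² is 0.

0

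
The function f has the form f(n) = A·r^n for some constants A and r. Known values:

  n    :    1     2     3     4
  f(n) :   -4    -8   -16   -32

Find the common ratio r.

Consecutive ratio: -8/(-4) = 2, and -16/(-8) = 2, so r = 2.
Then A·2^1 = -4 gives A = -2, and f(n) = -2·2^n.

2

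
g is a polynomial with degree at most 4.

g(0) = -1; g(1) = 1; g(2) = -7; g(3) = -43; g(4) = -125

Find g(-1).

5

First differences: 2, -8, -36, -82. Second differences: -10, -28, -46. Third differences: -18, -18.
Level-3 differences are constant, so g has degree 3.
Fitting a degree-3 polynomial gives g(t) = -3t³ + 4t² + t - 1.
Then g(-1) = 5.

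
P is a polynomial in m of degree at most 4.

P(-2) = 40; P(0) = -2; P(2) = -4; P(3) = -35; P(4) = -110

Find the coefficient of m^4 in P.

0

Write P(m) = am^4 + bm³ + cm² + dm + e; the 5 given values yield a linear system in the 5 coefficients.
Solving, the leading coefficient vanishes, and P(m) = -3m³ + 5m² + m - 2.
The coefficient of m^4 is 0.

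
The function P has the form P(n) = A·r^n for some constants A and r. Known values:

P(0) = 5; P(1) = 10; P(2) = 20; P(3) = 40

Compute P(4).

Consecutive ratio: 10/5 = 2, and 20/10 = 2, so r = 2.
Then A·2^0 = 5 gives A = 5, and P(n) = 5·2^n.
P(4) = 5·2^4 = 80.

80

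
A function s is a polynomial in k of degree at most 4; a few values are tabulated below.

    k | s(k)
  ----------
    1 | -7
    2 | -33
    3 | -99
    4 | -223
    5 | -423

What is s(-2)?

11

Write s(k) = ak^4 + bk³ + ck² + dk + e; the 5 given values yield a linear system in the 5 coefficients.
Solving, the leading coefficient vanishes, and s(k) = -3k³ - 2k² + k - 3.
Then s(-2) = 11.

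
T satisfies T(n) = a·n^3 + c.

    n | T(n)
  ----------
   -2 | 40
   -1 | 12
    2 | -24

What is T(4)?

From T(-2) = 40 and T(-1) = 12: -8a + c = 40 and -1a + c = 12.
Subtracting: 7a = -28, so a = -4; then c = 40 − (-4)·(-8) = 8.
So T(n) = -4n³ + 8, and T(4) = -248.

-248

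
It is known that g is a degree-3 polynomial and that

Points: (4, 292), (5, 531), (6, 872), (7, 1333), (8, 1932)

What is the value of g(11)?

First differences: 239, 341, 461, 599. Second differences: 102, 120, 138. Third differences: 18, 18.
Level-3 differences are constant, so g has degree 3.
Fitting a degree-3 polynomial gives g(t) = 3t³ + 6t² + 2t - 4.
Then g(11) = 4737.

4737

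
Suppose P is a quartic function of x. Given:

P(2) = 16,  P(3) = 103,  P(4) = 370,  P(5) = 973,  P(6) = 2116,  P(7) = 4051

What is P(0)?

First differences: 87, 267, 603, 1143, 1935. Second differences: 180, 336, 540, 792. Third differences: 156, 204, 252. Fourth differences: 48, 48.
Level-4 differences are constant, so P has degree 4.
Fitting a degree-4 polynomial gives P(x) = 2x^4 - 2x³ - 2x² + 5x - 2.
Then P(0) = -2.

-2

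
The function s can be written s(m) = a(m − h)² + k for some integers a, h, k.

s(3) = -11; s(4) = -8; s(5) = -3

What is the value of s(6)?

First differences 3, 5; second difference 2 = 2a, so a = 1.
Expanding, the m-coefficient is −2ah = -2h; matching it to the data gives h = 2, and then k = -12.
So s(m) = 1(m − 2)² − 12.
s(6) = 1·4² − 12 = 4.

4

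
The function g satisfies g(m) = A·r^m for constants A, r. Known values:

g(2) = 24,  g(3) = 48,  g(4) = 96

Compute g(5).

192

Consecutive ratio: 48/24 = 2, and 96/48 = 2, so r = 2.
Then A·2^2 = 24 gives A = 6, and g(m) = 6·2^m.
g(5) = 6·2^5 = 192.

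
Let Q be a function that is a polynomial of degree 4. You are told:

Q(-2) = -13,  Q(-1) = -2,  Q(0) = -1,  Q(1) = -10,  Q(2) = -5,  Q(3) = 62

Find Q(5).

694

Write Q(x) = ax^4 + bx³ + cx² + dx + e; the 6 given values yield a linear system in the 5 coefficients.
Solving, Q(x) = x^4 + 2x³ - 6x² - 6x - 1.
Then Q(5) = 694.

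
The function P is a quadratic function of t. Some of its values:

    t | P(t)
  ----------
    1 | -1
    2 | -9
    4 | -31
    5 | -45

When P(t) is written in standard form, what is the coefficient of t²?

-1

Write P(t) = at² + bt + c; the 4 given values yield a linear system in the 3 coefficients.
Solving, P(t) = -t² - 5t + 5.
The coefficient of t² is -1.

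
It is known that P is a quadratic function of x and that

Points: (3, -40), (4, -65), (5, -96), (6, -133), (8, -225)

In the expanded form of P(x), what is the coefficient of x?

-4

Write P(x) = ax² + bx + c; the 5 given values yield a linear system in the 3 coefficients.
Solving, P(x) = -3x² - 4x - 1.
The coefficient of x is -4.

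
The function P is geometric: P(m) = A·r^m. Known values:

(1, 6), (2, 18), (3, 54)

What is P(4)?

Consecutive ratio: 18/6 = 3, and 54/18 = 3, so r = 3.
Then A·3^1 = 6 gives A = 2, and P(m) = 2·3^m.
P(4) = 2·3^4 = 162.

162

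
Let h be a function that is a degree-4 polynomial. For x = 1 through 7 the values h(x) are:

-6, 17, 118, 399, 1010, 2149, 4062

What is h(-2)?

93

First differences: 23, 101, 281, 611, 1139, 1913. Second differences: 78, 180, 330, 528, 774. Third differences: 102, 150, 198, 246. Fourth differences: 48, 48, 48.
Level-4 differences are constant, so h has degree 4.
Fitting a degree-4 polynomial gives h(x) = 2x^4 - 3x³ + 7x² - 7x - 5.
Then h(-2) = 93.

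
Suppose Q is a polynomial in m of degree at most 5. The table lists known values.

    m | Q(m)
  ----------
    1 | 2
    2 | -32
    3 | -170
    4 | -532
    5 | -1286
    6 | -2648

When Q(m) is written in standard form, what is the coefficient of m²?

Write Q(m) = am^5 + bm^4 + cm³ + dm² + em + p; the 6 given values yield a linear system in the 6 coefficients.
Solving, the leading coefficient vanishes, and Q(m) = -2m^4 - 2m² + 2m + 4.
The coefficient of m² is -2.

-2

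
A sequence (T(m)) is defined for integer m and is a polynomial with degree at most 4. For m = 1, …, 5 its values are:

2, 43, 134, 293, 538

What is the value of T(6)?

Write T(m) = am^4 + bm³ + cm² + dm + e; the 5 given values yield a linear system in the 5 coefficients.
Solving, the leading coefficient vanishes, and T(m) = 3m³ + 7m² - m - 7.
Then T(6) = 887.

887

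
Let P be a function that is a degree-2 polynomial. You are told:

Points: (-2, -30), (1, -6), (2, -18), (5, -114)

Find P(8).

Write P(k) = ak² + bk + c; the 4 given values yield a linear system in the 3 coefficients.
Solving, P(k) = -5k² + 3k - 4.
Then P(8) = -300.

-300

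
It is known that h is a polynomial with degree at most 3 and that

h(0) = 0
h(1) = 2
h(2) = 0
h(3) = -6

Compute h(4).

-16

Write h(n) = an³ + bn² + cn + d; the 4 given values yield a linear system in the 4 coefficients.
Solving, the leading coefficient vanishes, and h(n) = -2n² + 4n.
Then h(4) = -16.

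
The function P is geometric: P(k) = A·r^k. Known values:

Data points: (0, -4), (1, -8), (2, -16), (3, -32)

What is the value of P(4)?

-64

Consecutive ratio: -8/(-4) = 2, and -16/(-8) = 2, so r = 2.
Then A·2^0 = -4 gives A = -4, and P(k) = -4·2^k.
P(4) = -4·2^4 = -64.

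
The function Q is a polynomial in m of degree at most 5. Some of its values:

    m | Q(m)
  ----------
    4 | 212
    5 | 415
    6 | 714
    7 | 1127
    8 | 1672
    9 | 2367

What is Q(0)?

First differences: 203, 299, 413, 545, 695. Second differences: 96, 114, 132, 150. Third differences: 18, 18, 18.
Level-3 differences are constant, so Q has degree 3.
Fitting a degree-3 polynomial gives Q(m) = 3m³ + 3m² - 7m.
The constant term is Q(0) = 0.

0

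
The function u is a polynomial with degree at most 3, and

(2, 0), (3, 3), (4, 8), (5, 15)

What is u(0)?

First differences: 3, 5, 7. Second differences: 2, 2.
Level-2 differences are constant, so u has degree 2.
Fitting a degree-2 polynomial gives u(m) = m² - 2m.
The constant term is u(0) = 0.

0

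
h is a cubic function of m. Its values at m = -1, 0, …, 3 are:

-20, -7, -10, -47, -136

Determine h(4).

-295

Write h(m) = am³ + bm² + cm + d; the 5 given values yield a linear system in the 4 coefficients.
Solving, h(m) = -3m³ - 8m² + 8m - 7.
Then h(4) = -295.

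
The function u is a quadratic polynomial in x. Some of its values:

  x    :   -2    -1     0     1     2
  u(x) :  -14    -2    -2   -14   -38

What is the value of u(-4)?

-74

First differences: 12, 0, -12, -24. Second differences: -12, -12, -12.
Level-2 differences are constant, so u has degree 2.
Fitting a degree-2 polynomial gives u(x) = -6x² - 6x - 2.
Then u(-4) = -74.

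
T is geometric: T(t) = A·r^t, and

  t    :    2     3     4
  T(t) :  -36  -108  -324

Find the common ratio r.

3

Consecutive ratio: -108/(-36) = 3, and -324/(-108) = 3, so r = 3.
Then A·3^2 = -36 gives A = -4, and T(t) = -4·3^t.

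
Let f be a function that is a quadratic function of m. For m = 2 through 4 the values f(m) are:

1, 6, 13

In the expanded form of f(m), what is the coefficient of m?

Write f(m) = am² + bm + c; the 3 given values yield a linear system in the 3 coefficients.
Solving, f(m) = m² - 3.
The coefficient of m is 0.

0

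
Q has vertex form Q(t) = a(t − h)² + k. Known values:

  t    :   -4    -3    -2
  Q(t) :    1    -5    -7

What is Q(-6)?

25

First differences -6, -2; second difference 4 = 2a, so a = 2.
Expanding, the t-coefficient is −2ah = -4h; matching it to the data gives h = -2, and then k = -7.
So Q(t) = 2(t + 2)² − 7.
Q(-6) = 2·(-4)² − 7 = 25.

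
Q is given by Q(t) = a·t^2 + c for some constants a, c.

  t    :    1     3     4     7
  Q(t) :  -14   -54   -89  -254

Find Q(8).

From Q(1) = -14 and Q(3) = -54: 1a + c = -14 and 9a + c = -54.
Subtracting: 8a = -40, so a = -5; then c = -14 − (-5)·1 = -9.
So Q(t) = -5t² − 9, and Q(8) = -329.

-329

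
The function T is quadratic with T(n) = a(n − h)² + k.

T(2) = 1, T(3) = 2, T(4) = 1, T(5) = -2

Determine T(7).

First differences 1, -1, -3; second difference -2 = 2a, so a = -1.
Expanding, the n-coefficient is −2ah = 2h; matching it to the data gives h = 3, and then k = 2.
So T(n) = -1(n − 3)² + 2.
T(7) = -1·4² + 2 = -14.

-14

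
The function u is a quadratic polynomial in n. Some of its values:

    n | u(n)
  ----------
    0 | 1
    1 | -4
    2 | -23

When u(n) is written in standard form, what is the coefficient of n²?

Write u(n) = an² + bn + c; the 3 given values yield a linear system in the 3 coefficients.
Solving, u(n) = -7n² + 2n + 1.
The coefficient of n² is -7.

-7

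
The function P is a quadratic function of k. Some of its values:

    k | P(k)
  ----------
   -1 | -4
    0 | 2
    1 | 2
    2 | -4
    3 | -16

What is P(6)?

Write P(k) = ak² + bk + c; the 5 given values yield a linear system in the 3 coefficients.
Solving, P(k) = -3k² + 3k + 2.
Then P(6) = -88.

-88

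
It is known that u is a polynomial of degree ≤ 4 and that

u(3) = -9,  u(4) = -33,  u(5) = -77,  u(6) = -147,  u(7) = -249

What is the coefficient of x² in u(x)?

2

First differences: -24, -44, -70, -102. Second differences: -20, -26, -32. Third differences: -6, -6.
Level-3 differences are constant, so u has degree 3.
Fitting a degree-3 polynomial gives u(x) = -x³ + 2x² - x + 3.
The coefficient of x² is 2.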